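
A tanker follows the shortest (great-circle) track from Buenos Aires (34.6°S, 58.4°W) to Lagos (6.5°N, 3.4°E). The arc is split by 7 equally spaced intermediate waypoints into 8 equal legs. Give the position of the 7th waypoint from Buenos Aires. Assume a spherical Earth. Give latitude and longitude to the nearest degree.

Convert each endpoint to a unit vector on the sphere (x = cos φ cos λ, y = cos φ sin λ, z = sin φ).
The central angle between the endpoints is δ = arccos(p₁·p₂) ≈ 1.243 rad (71.2°).
Interpolate at f = 7/8 with slerp weights a = sin((1−f)δ)/sin δ ≈ 0.163, b = sin(fδ)/sin δ ≈ 0.935.
p = a·p₁ + b·p₂ ≈ (0.998, -0.059, 0.013); φ = arcsin(p_z) ≈ 0.75°, λ = atan2(p_y, p_x) ≈ -3.41°.

≈ 1°N, 3°W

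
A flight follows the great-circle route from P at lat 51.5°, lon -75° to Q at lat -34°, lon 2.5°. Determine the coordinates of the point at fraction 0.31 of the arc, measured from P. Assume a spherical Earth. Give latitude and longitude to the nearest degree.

≈ lat 28°, lon -42°

Convert each endpoint to a unit vector on the sphere (x = cos φ cos λ, y = cos φ sin λ, z = sin φ).
The central angle between the endpoints is δ = arccos(p₁·p₂) ≈ 1.903 rad (109.0°).
Interpolate at f = 0.31 with slerp weights a = sin((1−f)δ)/sin δ ≈ 1.023, b = sin(fδ)/sin δ ≈ 0.588.
p = a·p₁ + b·p₂ ≈ (0.652, -0.594, 0.471); φ = arcsin(p_z) ≈ 28.13°, λ = atan2(p_y, p_x) ≈ -42.32°.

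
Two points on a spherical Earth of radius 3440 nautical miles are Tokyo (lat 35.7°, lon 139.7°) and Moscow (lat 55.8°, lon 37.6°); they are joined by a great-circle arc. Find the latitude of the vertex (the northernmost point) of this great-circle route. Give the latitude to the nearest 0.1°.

The great circle lies in the plane with unit normal n̂ = (p₁ × p₂)/|p₁ × p₂|.
Here n̂_z ≈ -0.484; the vertex latitude is φ_max = arccos|n̂_z| ≈ 61.1°.

≈ 61.1°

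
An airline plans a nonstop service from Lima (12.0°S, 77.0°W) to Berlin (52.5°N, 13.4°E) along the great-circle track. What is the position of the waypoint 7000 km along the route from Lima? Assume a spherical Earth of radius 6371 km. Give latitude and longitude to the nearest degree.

≈ 36°N, 34°W

Write both endpoints as unit vectors p₁, p₂ with components (cos φ cos λ, cos φ sin λ, sin φ).
The central angle between the endpoints is δ = arccos(p₁·p₂) ≈ 1.741 rad (99.7°). The total great-circle distance is δ·R ≈ 1.741 × 6371 ≈ 11090 km, so the target fraction is f = 7000/11090 ≈ 0.631.
Interpolate at f ≈ 0.631 with slerp weights a = sin((1−f)δ)/sin δ ≈ 0.608, b = sin(fδ)/sin δ ≈ 0.904.
p = a·p₁ + b·p₂ ≈ (0.669, -0.452, 0.591); φ = arcsin(p_z) ≈ 36.20°, λ = atan2(p_y, p_x) ≈ -34.03°.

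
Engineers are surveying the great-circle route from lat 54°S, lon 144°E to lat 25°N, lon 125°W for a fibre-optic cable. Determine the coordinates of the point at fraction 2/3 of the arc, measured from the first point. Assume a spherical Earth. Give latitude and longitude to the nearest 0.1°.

≈ lat 4.9°S, lon 147.2°W

Write both endpoints as unit vectors p₁, p₂ with components (cos φ cos λ, cos φ sin λ, sin φ).
The central angle between the endpoints is δ = arccos(p₁·p₂) ≈ 1.930 rad (110.6°).
Interpolate at f = 2/3 with slerp weights a = sin((1−f)δ)/sin δ ≈ 0.641, b = sin(fδ)/sin δ ≈ 1.025.
p = a·p₁ + b·p₂ ≈ (-0.838, -0.540, -0.085); φ = arcsin(p_z) ≈ -4.88°, λ = atan2(p_y, p_x) ≈ -147.20°.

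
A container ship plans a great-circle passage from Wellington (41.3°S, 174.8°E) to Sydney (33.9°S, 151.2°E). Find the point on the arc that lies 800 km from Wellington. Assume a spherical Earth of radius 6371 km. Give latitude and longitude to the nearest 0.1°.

≈ 39.2°S, 165.8°E

Convert each endpoint to a unit vector on the sphere (x = cos φ cos λ, y = cos φ sin λ, z = sin φ).
The central angle between the endpoints is δ = arccos(p₁·p₂) ≈ 0.350 rad (20.0°). The total great-circle distance is δ·R ≈ 0.350 × 6371 ≈ 2227 km, so the target fraction is f = 800/2227 ≈ 0.359.
Interpolate at f ≈ 0.359 with slerp weights a = sin((1−f)δ)/sin δ ≈ 0.649, b = sin(fδ)/sin δ ≈ 0.366.
p = a·p₁ + b·p₂ ≈ (-0.751, 0.190, -0.632); φ = arcsin(p_z) ≈ -39.20°, λ = atan2(p_y, p_x) ≈ 165.78°.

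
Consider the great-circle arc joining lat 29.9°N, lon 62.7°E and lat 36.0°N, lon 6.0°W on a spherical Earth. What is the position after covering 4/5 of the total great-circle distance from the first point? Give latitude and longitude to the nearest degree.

Write both endpoints as unit vectors p₁, p₂ with components (cos φ cos λ, cos φ sin λ, sin φ).
The central angle between the endpoints is δ = arccos(p₁·p₂) ≈ 0.991 rad (56.8°).
Interpolate at f = 4/5 with slerp weights a = sin((1−f)δ)/sin δ ≈ 0.235, b = sin(fδ)/sin δ ≈ 0.851.
p = a·p₁ + b·p₂ ≈ (0.779, 0.109, 0.618); φ = arcsin(p_z) ≈ 38.16°, λ = atan2(p_y, p_x) ≈ 7.99°.

≈ lat 38°N, lon 8°E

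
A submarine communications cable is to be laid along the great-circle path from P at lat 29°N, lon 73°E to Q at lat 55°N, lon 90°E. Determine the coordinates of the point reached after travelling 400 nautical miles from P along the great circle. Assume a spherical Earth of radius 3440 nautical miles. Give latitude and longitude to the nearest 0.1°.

Write both endpoints as unit vectors p₁, p₂ with components (cos φ cos λ, cos φ sin λ, sin φ).
The central angle between the endpoints is δ = arccos(p₁·p₂) ≈ 0.501 rad (28.7°). The total great-circle distance is δ·R ≈ 0.501 × 3440 ≈ 1725 nmi, so the target fraction is f = 400/1725 ≈ 0.232.
Interpolate at f ≈ 0.232 with slerp weights a = sin((1−f)δ)/sin δ ≈ 0.782, b = sin(fδ)/sin δ ≈ 0.241.
p = a·p₁ + b·p₂ ≈ (0.200, 0.792, 0.577); φ = arcsin(p_z) ≈ 35.21°, λ = atan2(p_y, p_x) ≈ 75.84°.

≈ lat 35.2°N, lon 75.8°E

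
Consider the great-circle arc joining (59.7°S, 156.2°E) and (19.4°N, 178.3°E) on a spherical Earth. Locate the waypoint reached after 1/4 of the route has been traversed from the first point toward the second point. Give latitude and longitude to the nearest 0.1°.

≈ (40.3°S, 165.6°E)

From cos δ = sin φ₁ sin φ₂ + cos φ₁ cos φ₂ cos Δλ, the central angle is δ ≈ 1.416 rad (81.1°).
Interpolate at f = 1/4 with slerp weights a = sin((1−f)δ)/sin δ ≈ 0.884, b = sin(fδ)/sin δ ≈ 0.351.
p = a·p₁ + b·p₂ ≈ (-0.739, 0.190, -0.647); φ = arcsin(p_z) ≈ -40.29°, λ = atan2(p_y, p_x) ≈ 165.59°.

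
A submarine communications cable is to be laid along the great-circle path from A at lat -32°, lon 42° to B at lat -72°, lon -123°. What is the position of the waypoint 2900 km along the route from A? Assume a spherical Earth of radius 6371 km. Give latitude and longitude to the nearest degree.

Write both endpoints as unit vectors p₁, p₂ with components (cos φ cos λ, cos φ sin λ, sin φ).
The central angle between the endpoints is δ = arccos(p₁·p₂) ≈ 1.317 rad (75.5°). The total great-circle distance is δ·R ≈ 1.317 × 6371 ≈ 8392 km, so the target fraction is f = 2900/8392 ≈ 0.346.
Interpolate at f ≈ 0.346 with slerp weights a = sin((1−f)δ)/sin δ ≈ 0.784, b = sin(fδ)/sin δ ≈ 0.454.
p = a·p₁ + b·p₂ ≈ (0.418, 0.327, -0.848); φ = arcsin(p_z) ≈ -57.94°, λ = atan2(p_y, p_x) ≈ 38.08°.

≈ lat -58°, lon 38°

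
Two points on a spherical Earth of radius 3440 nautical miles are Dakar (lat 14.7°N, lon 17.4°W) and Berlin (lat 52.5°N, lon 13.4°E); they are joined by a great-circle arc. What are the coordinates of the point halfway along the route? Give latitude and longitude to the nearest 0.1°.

≈ lat 34.5°N, lon 5.6°W

Convert each endpoint to a unit vector on the sphere (x = cos φ cos λ, y = cos φ sin λ, z = sin φ).
The central angle between the endpoints is δ = arccos(p₁·p₂) ≈ 0.785 rad (45.0°).
Interpolate at f = 1/2 with slerp weights a = sin((1−f)δ)/sin δ ≈ 0.541, b = sin(fδ)/sin δ ≈ 0.541.
p = a·p₁ + b·p₂ ≈ (0.820, -0.080, 0.567); φ = arcsin(p_z) ≈ 34.52°, λ = atan2(p_y, p_x) ≈ -5.59°.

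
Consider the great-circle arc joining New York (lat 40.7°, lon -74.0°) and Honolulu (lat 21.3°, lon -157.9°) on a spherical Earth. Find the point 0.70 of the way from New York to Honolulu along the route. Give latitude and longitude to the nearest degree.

≈ lat 33°, lon -138°

From cos δ = sin φ₁ sin φ₂ + cos φ₁ cos φ₂ cos Δλ, the central angle is δ ≈ 1.254 rad (71.8°).
Interpolate at f = 0.70 with slerp weights a = sin((1−f)δ)/sin δ ≈ 0.387, b = sin(fδ)/sin δ ≈ 0.810.
p = a·p₁ + b·p₂ ≈ (-0.618, -0.565, 0.546); φ = arcsin(p_z) ≈ 33.10°, λ = atan2(p_y, p_x) ≈ -137.54°.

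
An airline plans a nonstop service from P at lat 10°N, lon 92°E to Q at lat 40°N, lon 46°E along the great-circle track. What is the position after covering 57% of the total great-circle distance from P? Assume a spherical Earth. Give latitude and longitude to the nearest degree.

≈ lat 29°N, lon 69°E

Convert each endpoint to a unit vector on the sphere (x = cos φ cos λ, y = cos φ sin λ, z = sin φ).
The central angle between the endpoints is δ = arccos(p₁·p₂) ≈ 0.882 rad (50.5°).
Interpolate at f = 0.57 with slerp weights a = sin((1−f)δ)/sin δ ≈ 0.480, b = sin(fδ)/sin δ ≈ 0.624.
p = a·p₁ + b·p₂ ≈ (0.316, 0.816, 0.484); φ = arcsin(p_z) ≈ 28.98°, λ = atan2(p_y, p_x) ≈ 68.85°.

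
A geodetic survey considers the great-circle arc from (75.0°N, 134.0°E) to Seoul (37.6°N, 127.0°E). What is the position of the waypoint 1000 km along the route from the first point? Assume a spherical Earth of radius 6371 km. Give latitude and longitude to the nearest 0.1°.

≈ (66.1°N, 130.5°E)

Convert each endpoint to a unit vector on the sphere (x = cos φ cos λ, y = cos φ sin λ, z = sin φ).
The central angle between the endpoints is δ = arccos(p₁·p₂) ≈ 0.655 rad (37.5°). The total great-circle distance is δ·R ≈ 0.655 × 6371 ≈ 4175 km, so the target fraction is f = 1000/4175 ≈ 0.240.
Interpolate at f ≈ 0.240 with slerp weights a = sin((1−f)δ)/sin δ ≈ 0.784, b = sin(fδ)/sin δ ≈ 0.257.
p = a·p₁ + b·p₂ ≈ (-0.263, 0.308, 0.914); φ = arcsin(p_z) ≈ 66.08°, λ = atan2(p_y, p_x) ≈ 130.50°.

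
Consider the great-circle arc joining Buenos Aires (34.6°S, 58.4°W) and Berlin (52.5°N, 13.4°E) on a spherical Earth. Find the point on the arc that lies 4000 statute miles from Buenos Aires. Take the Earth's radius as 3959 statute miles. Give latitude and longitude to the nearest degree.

≈ 15°N, 26°W

The haversine formula gives a central angle δ ≈ 1.869 rad (107.1°) between the endpoints. The total great-circle distance is δ·R ≈ 1.869 × 3959 ≈ 7400 mi, so the target fraction is f = 4000/7400 ≈ 0.541.
Interpolate at f ≈ 0.541 with slerp weights a = sin((1−f)δ)/sin δ ≈ 0.792, b = sin(fδ)/sin δ ≈ 0.886.
p = a·p₁ + b·p₂ ≈ (0.866, -0.430, 0.253); φ = arcsin(p_z) ≈ 14.67°, λ = atan2(p_y, p_x) ≈ -26.41°.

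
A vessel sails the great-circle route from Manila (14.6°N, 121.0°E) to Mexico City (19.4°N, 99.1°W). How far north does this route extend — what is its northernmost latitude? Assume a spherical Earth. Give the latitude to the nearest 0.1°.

≈ 41.8°N

The great circle lies in the plane with unit normal n̂ = (p₁ × p₂)/|p₁ × p₂|.
Here n̂_z ≈ +0.745; the vertex latitude is φ_max = arccos|n̂_z| ≈ 41.8°.
Check via Clairaut: cos φ_max = |cos φ₁| · sin C = cos(14.6°)·sin(50.4°) ≈ 0.745, again giving ≈ 41.8°.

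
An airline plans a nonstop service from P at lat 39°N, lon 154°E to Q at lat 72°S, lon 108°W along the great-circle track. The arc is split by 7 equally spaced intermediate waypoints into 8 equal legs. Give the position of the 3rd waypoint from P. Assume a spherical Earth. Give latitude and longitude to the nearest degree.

≈ lat 7°S, lon 171°E

From cos δ = sin φ₁ sin φ₂ + cos φ₁ cos φ₂ cos Δλ, the central angle is δ ≈ 2.255 rad (129.2°).
Interpolate at f = 3/8 with slerp weights a = sin((1−f)δ)/sin δ ≈ 1.274, b = sin(fδ)/sin δ ≈ 0.966.
p = a·p₁ + b·p₂ ≈ (-0.982, 0.150, -0.117); φ = arcsin(p_z) ≈ -6.71°, λ = atan2(p_y, p_x) ≈ 171.31°.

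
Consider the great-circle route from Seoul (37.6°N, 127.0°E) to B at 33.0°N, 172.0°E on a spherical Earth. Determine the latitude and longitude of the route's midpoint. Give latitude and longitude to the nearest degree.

Write both endpoints as unit vectors p₁, p₂ with components (cos φ cos λ, cos φ sin λ, sin φ).
The central angle between the endpoints is δ = arccos(p₁·p₂) ≈ 0.640 rad (36.7°).
Interpolate at f = 1/2 with slerp weights a = sin((1−f)δ)/sin δ ≈ 0.527, b = sin(fδ)/sin δ ≈ 0.527.
p = a·p₁ + b·p₂ ≈ (-0.689, 0.395, 0.608); φ = arcsin(p_z) ≈ 37.46°, λ = atan2(p_y, p_x) ≈ 150.17°.

≈ 37°N, 150°E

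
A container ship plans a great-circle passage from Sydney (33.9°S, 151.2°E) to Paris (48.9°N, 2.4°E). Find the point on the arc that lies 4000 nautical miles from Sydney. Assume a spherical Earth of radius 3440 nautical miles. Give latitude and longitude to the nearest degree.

≈ 17°N, 106°E

Write both endpoints as unit vectors p₁, p₂ with components (cos φ cos λ, cos φ sin λ, sin φ).
The central angle between the endpoints is δ = arccos(p₁·p₂) ≈ 2.662 rad (152.5°). The total great-circle distance is δ·R ≈ 2.662 × 3440 ≈ 9156 nmi, so the target fraction is f = 4000/9156 ≈ 0.437.
Interpolate at f ≈ 0.437 with slerp weights a = sin((1−f)δ)/sin δ ≈ 2.160, b = sin(fδ)/sin δ ≈ 1.988.
p = a·p₁ + b·p₂ ≈ (-0.265, 0.918, 0.293); φ = arcsin(p_z) ≈ 17.05°, λ = atan2(p_y, p_x) ≈ 106.12°.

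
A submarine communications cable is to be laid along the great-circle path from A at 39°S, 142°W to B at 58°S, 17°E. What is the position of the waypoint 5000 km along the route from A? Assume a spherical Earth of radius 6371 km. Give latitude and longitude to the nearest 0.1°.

≈ 79.8°S, 91.9°W

Convert each endpoint to a unit vector on the sphere (x = cos φ cos λ, y = cos φ sin λ, z = sin φ).
The central angle between the endpoints is δ = arccos(p₁·p₂) ≈ 1.421 rad (81.4°). The total great-circle distance is δ·R ≈ 1.421 × 6371 ≈ 9053 km, so the target fraction is f = 5000/9053 ≈ 0.552.
Interpolate at f ≈ 0.552 with slerp weights a = sin((1−f)δ)/sin δ ≈ 0.601, b = sin(fδ)/sin δ ≈ 0.715.
p = a·p₁ + b·p₂ ≈ (-0.006, -0.177, -0.984); φ = arcsin(p_z) ≈ -79.81°, λ = atan2(p_y, p_x) ≈ -91.88°.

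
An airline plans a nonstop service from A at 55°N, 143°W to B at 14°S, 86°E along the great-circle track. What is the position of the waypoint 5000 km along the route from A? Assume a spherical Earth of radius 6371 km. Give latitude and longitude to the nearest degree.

Write both endpoints as unit vectors p₁, p₂ with components (cos φ cos λ, cos φ sin λ, sin φ).
The central angle between the endpoints is δ = arccos(p₁·p₂) ≈ 2.169 rad (124.3°). The total great-circle distance is δ·R ≈ 2.169 × 6371 ≈ 13820 km, so the target fraction is f = 5000/13820 ≈ 0.362.
Interpolate at f ≈ 0.362 with slerp weights a = sin((1−f)δ)/sin δ ≈ 1.189, b = sin(fδ)/sin δ ≈ 0.855.
p = a·p₁ + b·p₂ ≈ (-0.487, 0.417, 0.767); φ = arcsin(p_z) ≈ 50.11°, λ = atan2(p_y, p_x) ≈ 139.40°.

≈ 50°N, 139°E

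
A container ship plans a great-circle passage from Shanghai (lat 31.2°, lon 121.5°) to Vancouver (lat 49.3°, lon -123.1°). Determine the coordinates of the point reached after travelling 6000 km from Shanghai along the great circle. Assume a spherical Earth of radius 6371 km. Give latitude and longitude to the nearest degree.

Write both endpoints as unit vectors p₁, p₂ with components (cos φ cos λ, cos φ sin λ, sin φ).
The central angle between the endpoints is δ = arccos(p₁·p₂) ≈ 1.417 rad (81.2°). The total great-circle distance is δ·R ≈ 1.417 × 6371 ≈ 9026 km, so the target fraction is f = 6000/9026 ≈ 0.665.
Interpolate at f ≈ 0.665 with slerp weights a = sin((1−f)δ)/sin δ ≈ 0.463, b = sin(fδ)/sin δ ≈ 0.818.
p = a·p₁ + b·p₂ ≈ (-0.498, -0.110, 0.860); φ = arcsin(p_z) ≈ 59.33°, λ = atan2(p_y, p_x) ≈ -167.60°.

≈ lat 59°, lon -168°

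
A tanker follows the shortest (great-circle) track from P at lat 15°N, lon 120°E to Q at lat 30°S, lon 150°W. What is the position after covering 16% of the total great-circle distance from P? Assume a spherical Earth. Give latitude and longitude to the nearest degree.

From cos δ = sin φ₁ sin φ₂ + cos φ₁ cos φ₂ cos Δλ, the central angle is δ ≈ 1.701 rad (97.4°).
Interpolate at f = 0.16 with slerp weights a = sin((1−f)δ)/sin δ ≈ 0.998, b = sin(fδ)/sin δ ≈ 0.271.
p = a·p₁ + b·p₂ ≈ (-0.685, 0.718, 0.123); φ = arcsin(p_z) ≈ 7.06°, λ = atan2(p_y, p_x) ≈ 133.68°.

≈ lat 7°N, lon 134°E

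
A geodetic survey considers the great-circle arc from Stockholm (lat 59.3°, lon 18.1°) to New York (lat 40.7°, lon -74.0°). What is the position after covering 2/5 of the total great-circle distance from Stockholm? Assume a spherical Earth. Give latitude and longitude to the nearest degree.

Write both endpoints as unit vectors p₁, p₂ with components (cos φ cos λ, cos φ sin λ, sin φ).
The central angle between the endpoints is δ = arccos(p₁·p₂) ≈ 0.993 rad (56.9°).
Interpolate at f = 2/5 with slerp weights a = sin((1−f)δ)/sin δ ≈ 0.670, b = sin(fδ)/sin δ ≈ 0.462.
p = a·p₁ + b·p₂ ≈ (0.422, -0.230, 0.877); φ = arcsin(p_z) ≈ 61.29°, λ = atan2(p_y, p_x) ≈ -28.64°.

≈ lat 61°, lon -29°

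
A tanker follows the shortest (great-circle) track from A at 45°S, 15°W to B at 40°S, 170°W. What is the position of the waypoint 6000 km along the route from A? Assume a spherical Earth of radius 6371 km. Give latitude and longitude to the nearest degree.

≈ 73°S, 130°W

Convert each endpoint to a unit vector on the sphere (x = cos φ cos λ, y = cos φ sin λ, z = sin φ).
The central angle between the endpoints is δ = arccos(p₁·p₂) ≈ 1.607 rad (92.1°). The total great-circle distance is δ·R ≈ 1.607 × 6371 ≈ 10240 km, so the target fraction is f = 6000/10240 ≈ 0.586.
Interpolate at f ≈ 0.586 with slerp weights a = sin((1−f)δ)/sin δ ≈ 0.618, b = sin(fδ)/sin δ ≈ 0.809.
p = a·p₁ + b·p₂ ≈ (-0.188, -0.221, -0.957); φ = arcsin(p_z) ≈ -73.13°, λ = atan2(p_y, p_x) ≈ -130.49°.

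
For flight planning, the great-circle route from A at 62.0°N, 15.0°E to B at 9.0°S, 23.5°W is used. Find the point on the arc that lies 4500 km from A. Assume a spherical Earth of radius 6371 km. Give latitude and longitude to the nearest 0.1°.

The haversine formula gives a central angle δ ≈ 1.344 rad (77.0°) between the endpoints. The total great-circle distance is δ·R ≈ 1.344 × 6371 ≈ 8563 km, so the target fraction is f = 4500/8563 ≈ 0.526.
Interpolate at f ≈ 0.526 with slerp weights a = sin((1−f)δ)/sin δ ≈ 0.611, b = sin(fδ)/sin δ ≈ 0.666.
p = a·p₁ + b·p₂ ≈ (0.880, -0.188, 0.435); φ = arcsin(p_z) ≈ 25.81°, λ = atan2(p_y, p_x) ≈ -12.06°.

≈ 25.8°N, 12.1°W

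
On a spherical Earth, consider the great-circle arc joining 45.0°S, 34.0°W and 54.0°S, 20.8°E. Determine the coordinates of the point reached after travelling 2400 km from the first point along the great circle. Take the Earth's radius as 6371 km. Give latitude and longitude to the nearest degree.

The haversine formula gives a central angle δ ≈ 0.624 rad (35.7°) between the endpoints. The total great-circle distance is δ·R ≈ 0.624 × 6371 ≈ 3974 km, so the target fraction is f = 2400/3974 ≈ 0.604.
Interpolate at f ≈ 0.604 with slerp weights a = sin((1−f)δ)/sin δ ≈ 0.419, b = sin(fδ)/sin δ ≈ 0.630.
p = a·p₁ + b·p₂ ≈ (0.592, -0.034, -0.806); φ = arcsin(p_z) ≈ -53.67°, λ = atan2(p_y, p_x) ≈ -3.30°.

≈ 54°S, 3°W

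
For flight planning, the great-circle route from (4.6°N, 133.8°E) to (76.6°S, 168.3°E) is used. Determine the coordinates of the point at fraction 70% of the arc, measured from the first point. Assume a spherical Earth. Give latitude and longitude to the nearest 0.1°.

Write both endpoints as unit vectors p₁, p₂ with components (cos φ cos λ, cos φ sin λ, sin φ).
The central angle between the endpoints is δ = arccos(p₁·p₂) ≈ 1.458 rad (83.5°).
Interpolate at f = 0.70 with slerp weights a = sin((1−f)δ)/sin δ ≈ 0.426, b = sin(fδ)/sin δ ≈ 0.858.
p = a·p₁ + b·p₂ ≈ (-0.489, 0.347, -0.800); φ = arcsin(p_z) ≈ -53.17°, λ = atan2(p_y, p_x) ≈ 144.63°.

≈ (53.2°S, 144.6°E)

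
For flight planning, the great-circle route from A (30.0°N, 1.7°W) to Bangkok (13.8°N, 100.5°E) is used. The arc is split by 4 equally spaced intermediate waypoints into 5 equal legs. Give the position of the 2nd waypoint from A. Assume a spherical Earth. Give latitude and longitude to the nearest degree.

Write both endpoints as unit vectors p₁, p₂ with components (cos φ cos λ, cos φ sin λ, sin φ).
The central angle between the endpoints is δ = arccos(p₁·p₂) ≈ 1.629 rad (93.4°).
Interpolate at f = 2/5 with slerp weights a = sin((1−f)δ)/sin δ ≈ 0.831, b = sin(fδ)/sin δ ≈ 0.608.
p = a·p₁ + b·p₂ ≈ (0.611, 0.559, 0.560); φ = arcsin(p_z) ≈ 34.07°, λ = atan2(p_y, p_x) ≈ 42.43°.

≈ (34°N, 42°E)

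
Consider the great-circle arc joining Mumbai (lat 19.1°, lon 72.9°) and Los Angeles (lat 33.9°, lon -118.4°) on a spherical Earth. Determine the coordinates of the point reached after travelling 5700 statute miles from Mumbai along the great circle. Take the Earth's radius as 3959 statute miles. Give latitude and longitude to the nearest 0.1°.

≈ lat 73.8°, lon -152.8°

Write both endpoints as unit vectors p₁, p₂ with components (cos φ cos λ, cos φ sin λ, sin φ).
The central angle between the endpoints is δ = arccos(p₁·p₂) ≈ 2.198 rad (125.9°). The total great-circle distance is δ·R ≈ 2.198 × 3959 ≈ 8701 mi, so the target fraction is f = 5700/8701 ≈ 0.655.
Interpolate at f ≈ 0.655 with slerp weights a = sin((1−f)δ)/sin δ ≈ 0.849, b = sin(fδ)/sin δ ≈ 1.224.
p = a·p₁ + b·p₂ ≈ (-0.247, -0.127, 0.961); φ = arcsin(p_z) ≈ 73.85°, λ = atan2(p_y, p_x) ≈ -152.79°.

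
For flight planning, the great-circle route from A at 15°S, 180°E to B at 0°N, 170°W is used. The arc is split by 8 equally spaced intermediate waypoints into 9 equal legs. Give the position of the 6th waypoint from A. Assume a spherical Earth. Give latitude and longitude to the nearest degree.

≈ 5°S, 173°W

The haversine formula gives a central angle δ ≈ 0.314 rad (18.0°) between the endpoints.
Interpolate at f = 6/9 with slerp weights a = sin((1−f)δ)/sin δ ≈ 0.338, b = sin(fδ)/sin δ ≈ 0.673.
p = a·p₁ + b·p₂ ≈ (-0.989, -0.117, -0.088); φ = arcsin(p_z) ≈ -5.02°, λ = atan2(p_y, p_x) ≈ -173.26°.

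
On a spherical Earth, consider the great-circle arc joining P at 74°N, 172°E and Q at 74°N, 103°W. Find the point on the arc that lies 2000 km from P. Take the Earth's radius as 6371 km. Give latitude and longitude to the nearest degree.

≈ 76°N, 114°W

The haversine formula gives a central angle δ ≈ 0.375 rad (21.5°) between the endpoints. The total great-circle distance is δ·R ≈ 0.375 × 6371 ≈ 2387 km, so the target fraction is f = 2000/2387 ≈ 0.838.
Interpolate at f ≈ 0.838 with slerp weights a = sin((1−f)δ)/sin δ ≈ 0.166, b = sin(fδ)/sin δ ≈ 0.844.
p = a·p₁ + b·p₂ ≈ (-0.098, -0.220, 0.971); φ = arcsin(p_z) ≈ 76.06°, λ = atan2(p_y, p_x) ≈ -113.89°.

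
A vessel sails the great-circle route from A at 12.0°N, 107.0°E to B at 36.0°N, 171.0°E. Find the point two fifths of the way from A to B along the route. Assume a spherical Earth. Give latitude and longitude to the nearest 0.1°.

Convert each endpoint to a unit vector on the sphere (x = cos φ cos λ, y = cos φ sin λ, z = sin φ).
The central angle between the endpoints is δ = arccos(p₁·p₂) ≈ 1.083 rad (62.0°).
Interpolate at f = 2/5 with slerp weights a = sin((1−f)δ)/sin δ ≈ 0.685, b = sin(fδ)/sin δ ≈ 0.475.
p = a·p₁ + b·p₂ ≈ (-0.575, 0.701, 0.422); φ = arcsin(p_z) ≈ 24.94°, λ = atan2(p_y, p_x) ≈ 129.40°.

≈ 24.9°N, 129.4°E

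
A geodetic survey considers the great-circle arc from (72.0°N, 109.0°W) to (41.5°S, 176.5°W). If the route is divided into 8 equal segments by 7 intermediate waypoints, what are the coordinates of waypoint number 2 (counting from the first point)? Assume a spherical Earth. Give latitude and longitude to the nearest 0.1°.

≈ (46.7°N, 146.8°W)

The haversine formula gives a central angle δ ≈ 2.143 rad (122.8°) between the endpoints.
Interpolate at f = 2/8 with slerp weights a = sin((1−f)δ)/sin δ ≈ 1.189, b = sin(fδ)/sin δ ≈ 0.607.
p = a·p₁ + b·p₂ ≈ (-0.574, -0.375, 0.728); φ = arcsin(p_z) ≈ 46.74°, λ = atan2(p_y, p_x) ≈ -146.82°.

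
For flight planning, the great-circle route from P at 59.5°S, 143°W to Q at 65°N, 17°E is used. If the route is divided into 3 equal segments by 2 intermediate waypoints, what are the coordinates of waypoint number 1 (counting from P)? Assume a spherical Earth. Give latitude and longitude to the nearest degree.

≈ 12°S, 102°W

Write both endpoints as unit vectors p₁, p₂ with components (cos φ cos λ, cos φ sin λ, sin φ).
The central angle between the endpoints is δ = arccos(p₁·p₂) ≈ 2.954 rad (169.3°).
Interpolate at f = 1/3 with slerp weights a = sin((1−f)δ)/sin δ ≈ 4.942, b = sin(fδ)/sin δ ≈ 4.468.
p = a·p₁ + b·p₂ ≈ (-0.198, -0.958, -0.209); φ = arcsin(p_z) ≈ -12.09°, λ = atan2(p_y, p_x) ≈ -101.67°.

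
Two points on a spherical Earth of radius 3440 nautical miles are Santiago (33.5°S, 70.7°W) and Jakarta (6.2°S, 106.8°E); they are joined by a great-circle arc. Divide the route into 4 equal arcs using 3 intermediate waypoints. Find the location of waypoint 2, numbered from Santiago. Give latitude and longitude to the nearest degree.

From cos δ = sin φ₁ sin φ₂ + cos φ₁ cos φ₂ cos Δλ, the central angle is δ ≈ 2.447 rad (140.2°).
Interpolate at f = 2/4 with slerp weights a = sin((1−f)δ)/sin δ ≈ 1.470, b = sin(fδ)/sin δ ≈ 1.470.
p = a·p₁ + b·p₂ ≈ (-0.017, 0.242, -0.970); φ = arcsin(p_z) ≈ -75.95°, λ = atan2(p_y, p_x) ≈ 94.07°.

≈ 76°S, 94°E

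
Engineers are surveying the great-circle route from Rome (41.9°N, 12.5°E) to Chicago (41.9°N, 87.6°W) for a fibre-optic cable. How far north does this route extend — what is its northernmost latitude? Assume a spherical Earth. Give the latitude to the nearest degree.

The great circle lies in the plane with unit normal n̂ = (p₁ × p₂)/|p₁ × p₂|.
Here n̂_z ≈ -0.582; the vertex latitude is φ_max = arccos|n̂_z| ≈ 54.4°.
Check via Clairaut: cos φ_max = |cos φ₁| · sin C = cos(41.9°)·sin(51.4°) ≈ 0.582, again giving ≈ 54.4°.

≈ 54°N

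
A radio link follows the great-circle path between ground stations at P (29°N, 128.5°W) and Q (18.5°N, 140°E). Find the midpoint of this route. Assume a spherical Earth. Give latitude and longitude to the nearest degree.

Convert each endpoint to a unit vector on the sphere (x = cos φ cos λ, y = cos φ sin λ, z = sin φ).
The central angle between the endpoints is δ = arccos(p₁·p₂) ≈ 1.438 rad (82.4°).
Interpolate at f = 1/2 with slerp weights a = sin((1−f)δ)/sin δ ≈ 0.665, b = sin(fδ)/sin δ ≈ 0.665.
p = a·p₁ + b·p₂ ≈ (-0.845, -0.050, 0.533); φ = arcsin(p_z) ≈ 32.21°, λ = atan2(p_y, p_x) ≈ -176.63°.

≈ (32°N, 177°W)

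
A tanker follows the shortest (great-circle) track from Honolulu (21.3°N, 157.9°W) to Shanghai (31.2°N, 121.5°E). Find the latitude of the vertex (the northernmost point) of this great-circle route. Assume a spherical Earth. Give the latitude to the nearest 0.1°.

≈ 34.0°N

The great circle lies in the plane with unit normal n̂ = (p₁ × p₂)/|p₁ × p₂|.
Here n̂_z ≈ -0.829; the vertex latitude is φ_max = arccos|n̂_z| ≈ 34.0°.
Check via Clairaut: cos φ_max = |cos φ₁| · sin C = cos(21.3°)·sin(62.9°) ≈ 0.829, again giving ≈ 34.0°.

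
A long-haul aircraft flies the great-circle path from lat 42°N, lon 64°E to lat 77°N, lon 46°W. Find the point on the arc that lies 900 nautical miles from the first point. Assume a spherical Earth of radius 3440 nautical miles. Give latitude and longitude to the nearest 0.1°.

≈ lat 56.3°N, lon 57.0°E

Write both endpoints as unit vectors p₁, p₂ with components (cos φ cos λ, cos φ sin λ, sin φ).
The central angle between the endpoints is δ = arccos(p₁·p₂) ≈ 0.934 rad (53.5°). The total great-circle distance is δ·R ≈ 0.934 × 3440 ≈ 3212 nmi, so the target fraction is f = 900/3212 ≈ 0.280.
Interpolate at f ≈ 0.280 with slerp weights a = sin((1−f)δ)/sin δ ≈ 0.775, b = sin(fδ)/sin δ ≈ 0.322.
p = a·p₁ + b·p₂ ≈ (0.303, 0.465, 0.832); φ = arcsin(p_z) ≈ 56.29°, λ = atan2(p_y, p_x) ≈ 56.96°.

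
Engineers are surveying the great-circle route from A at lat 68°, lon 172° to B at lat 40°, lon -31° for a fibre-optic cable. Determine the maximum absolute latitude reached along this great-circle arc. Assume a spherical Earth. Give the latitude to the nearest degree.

≈ 83°

The great circle lies in the plane with unit normal n̂ = (p₁ × p₂)/|p₁ × p₂|.
Here n̂_z ≈ +0.119; the vertex latitude is φ_max = arccos|n̂_z| ≈ 83.2°.
Check via Clairaut: cos φ_max = |cos φ₁| · sin C = cos(68.0°)·sin(18.5°) ≈ 0.119, again giving ≈ 83.2°.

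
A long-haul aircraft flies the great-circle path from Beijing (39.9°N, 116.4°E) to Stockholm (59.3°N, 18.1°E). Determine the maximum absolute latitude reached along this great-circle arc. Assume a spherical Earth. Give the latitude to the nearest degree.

The great circle lies in the plane with unit normal n̂ = (p₁ × p₂)/|p₁ × p₂|.
Here n̂_z ≈ -0.446; the vertex latitude is φ_max = arccos|n̂_z| ≈ 63.5°.
Check via Clairaut: cos φ_max = |cos φ₁| · sin C = cos(39.9°)·sin(35.6°) ≈ 0.446, again giving ≈ 63.5°.

≈ 64°N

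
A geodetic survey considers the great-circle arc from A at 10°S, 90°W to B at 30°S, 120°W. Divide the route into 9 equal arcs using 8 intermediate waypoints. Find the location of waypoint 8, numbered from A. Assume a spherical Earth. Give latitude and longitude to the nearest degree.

Convert each endpoint to a unit vector on the sphere (x = cos φ cos λ, y = cos φ sin λ, z = sin φ).
The central angle between the endpoints is δ = arccos(p₁·p₂) ≈ 0.600 rad (34.4°).
Interpolate at f = 8/9 with slerp weights a = sin((1−f)δ)/sin δ ≈ 0.118, b = sin(fδ)/sin δ ≈ 0.900.
p = a·p₁ + b·p₂ ≈ (-0.390, -0.791, -0.471); φ = arcsin(p_z) ≈ -28.08°, λ = atan2(p_y, p_x) ≈ -116.22°.

≈ 28°S, 116°W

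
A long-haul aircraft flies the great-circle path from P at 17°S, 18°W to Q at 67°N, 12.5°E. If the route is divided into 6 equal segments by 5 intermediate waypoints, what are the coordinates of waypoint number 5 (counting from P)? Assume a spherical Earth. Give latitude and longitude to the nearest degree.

Convert each endpoint to a unit vector on the sphere (x = cos φ cos λ, y = cos φ sin λ, z = sin φ).
The central angle between the endpoints is δ = arccos(p₁·p₂) ≈ 1.518 rad (87.0°).
Interpolate at f = 5/6 with slerp weights a = sin((1−f)δ)/sin δ ≈ 0.251, b = sin(fδ)/sin δ ≈ 0.955.
p = a·p₁ + b·p₂ ≈ (0.592, 0.007, 0.806); φ = arcsin(p_z) ≈ 53.68°, λ = atan2(p_y, p_x) ≈ 0.65°.

≈ 54°N, 1°E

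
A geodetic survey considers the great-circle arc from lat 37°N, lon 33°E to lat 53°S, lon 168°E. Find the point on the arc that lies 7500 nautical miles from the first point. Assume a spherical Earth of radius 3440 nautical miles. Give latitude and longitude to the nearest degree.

≈ lat 51°S, lon 135°E

Convert each endpoint to a unit vector on the sphere (x = cos φ cos λ, y = cos φ sin λ, z = sin φ).
The central angle between the endpoints is δ = arccos(p₁·p₂) ≈ 2.533 rad (145.1°). The total great-circle distance is δ·R ≈ 2.533 × 3440 ≈ 8714 nmi, so the target fraction is f = 7500/8714 ≈ 0.861.
Interpolate at f ≈ 0.861 with slerp weights a = sin((1−f)δ)/sin δ ≈ 0.604, b = sin(fδ)/sin δ ≈ 1.434.
p = a·p₁ + b·p₂ ≈ (-0.439, 0.442, -0.782); φ = arcsin(p_z) ≈ -51.42°, λ = atan2(p_y, p_x) ≈ 134.81°.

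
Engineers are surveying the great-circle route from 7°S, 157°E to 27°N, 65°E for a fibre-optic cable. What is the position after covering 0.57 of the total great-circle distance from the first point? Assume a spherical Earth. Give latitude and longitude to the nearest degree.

Convert each endpoint to a unit vector on the sphere (x = cos φ cos λ, y = cos φ sin λ, z = sin φ).
The central angle between the endpoints is δ = arccos(p₁·p₂) ≈ 1.657 rad (94.9°).
Interpolate at f = 0.57 with slerp weights a = sin((1−f)δ)/sin δ ≈ 0.656, b = sin(fδ)/sin δ ≈ 0.813.
p = a·p₁ + b·p₂ ≈ (-0.293, 0.911, 0.289); φ = arcsin(p_z) ≈ 16.81°, λ = atan2(p_y, p_x) ≈ 107.84°.

≈ 17°N, 108°E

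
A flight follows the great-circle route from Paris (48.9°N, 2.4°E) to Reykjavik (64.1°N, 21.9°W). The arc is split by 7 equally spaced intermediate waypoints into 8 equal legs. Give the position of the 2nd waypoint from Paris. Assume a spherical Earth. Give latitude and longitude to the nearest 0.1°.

≈ (53.1°N, 2.0°W)

Convert each endpoint to a unit vector on the sphere (x = cos φ cos λ, y = cos φ sin λ, z = sin φ).
The central angle between the endpoints is δ = arccos(p₁·p₂) ≈ 0.349 rad (20.0°).
Interpolate at f = 2/8 with slerp weights a = sin((1−f)δ)/sin δ ≈ 0.757, b = sin(fδ)/sin δ ≈ 0.255.
p = a·p₁ + b·p₂ ≈ (0.600, -0.021, 0.799); φ = arcsin(p_z) ≈ 53.08°, λ = atan2(p_y, p_x) ≈ -1.97°.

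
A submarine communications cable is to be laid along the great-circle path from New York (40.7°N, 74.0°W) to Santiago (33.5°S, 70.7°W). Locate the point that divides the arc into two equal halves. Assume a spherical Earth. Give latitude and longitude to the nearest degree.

Convert each endpoint to a unit vector on the sphere (x = cos φ cos λ, y = cos φ sin λ, z = sin φ).
The central angle between the endpoints is δ = arccos(p₁·p₂) ≈ 1.296 rad (74.3°).
Interpolate at f = 1/2 with slerp weights a = sin((1−f)δ)/sin δ ≈ 0.627, b = sin(fδ)/sin δ ≈ 0.627.
p = a·p₁ + b·p₂ ≈ (0.304, -0.951, 0.063); φ = arcsin(p_z) ≈ 3.60°, λ = atan2(p_y, p_x) ≈ -72.27°.

≈ 4°N, 72°W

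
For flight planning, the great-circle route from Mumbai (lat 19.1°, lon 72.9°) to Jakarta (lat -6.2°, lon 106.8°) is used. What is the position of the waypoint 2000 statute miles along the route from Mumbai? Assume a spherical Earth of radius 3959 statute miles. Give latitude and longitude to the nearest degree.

Convert each endpoint to a unit vector on the sphere (x = cos φ cos λ, y = cos φ sin λ, z = sin φ).
The central angle between the endpoints is δ = arccos(p₁·p₂) ≈ 0.731 rad (41.9°). The total great-circle distance is δ·R ≈ 0.731 × 3959 ≈ 2895 mi, so the target fraction is f = 2000/2895 ≈ 0.691.
Interpolate at f ≈ 0.691 with slerp weights a = sin((1−f)δ)/sin δ ≈ 0.336, b = sin(fδ)/sin δ ≈ 0.725.
p = a·p₁ + b·p₂ ≈ (-0.115, 0.993, 0.032); φ = arcsin(p_z) ≈ 1.81°, λ = atan2(p_y, p_x) ≈ 96.61°.

≈ lat 2°, lon 97°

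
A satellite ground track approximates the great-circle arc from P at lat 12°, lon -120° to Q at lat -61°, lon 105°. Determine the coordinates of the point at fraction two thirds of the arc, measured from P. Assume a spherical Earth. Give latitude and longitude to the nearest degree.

≈ lat -58°, lon -169°

From cos δ = sin φ₁ sin φ₂ + cos φ₁ cos φ₂ cos Δλ, the central angle is δ ≈ 2.114 rad (121.1°).
Interpolate at f = 2/3 with slerp weights a = sin((1−f)δ)/sin δ ≈ 0.757, b = sin(fδ)/sin δ ≈ 1.153.
p = a·p₁ + b·p₂ ≈ (-0.515, -0.101, -0.851); φ = arcsin(p_z) ≈ -58.35°, λ = atan2(p_y, p_x) ≈ -168.88°.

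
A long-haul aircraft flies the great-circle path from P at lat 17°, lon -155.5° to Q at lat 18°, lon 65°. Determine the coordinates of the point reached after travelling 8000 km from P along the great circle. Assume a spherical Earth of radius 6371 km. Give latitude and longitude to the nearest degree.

Write both endpoints as unit vectors p₁, p₂ with components (cos φ cos λ, cos φ sin λ, sin φ).
The central angle between the endpoints is δ = arccos(p₁·p₂) ≈ 2.216 rad (127.0°). The total great-circle distance is δ·R ≈ 2.216 × 6371 ≈ 14117 km, so the target fraction is f = 8000/14117 ≈ 0.567.
Interpolate at f ≈ 0.567 with slerp weights a = sin((1−f)δ)/sin δ ≈ 1.025, b = sin(fδ)/sin δ ≈ 1.190.
p = a·p₁ + b·p₂ ≈ (-0.414, 0.619, 0.667); φ = arcsin(p_z) ≈ 41.87°, λ = atan2(p_y, p_x) ≈ 123.78°.

≈ lat 42°, lon 124°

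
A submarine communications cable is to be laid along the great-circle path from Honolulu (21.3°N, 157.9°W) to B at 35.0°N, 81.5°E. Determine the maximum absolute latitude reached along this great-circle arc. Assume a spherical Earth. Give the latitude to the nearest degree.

The great circle lies in the plane with unit normal n̂ = (p₁ × p₂)/|p₁ × p₂|.
Here n̂_z ≈ -0.668; the vertex latitude is φ_max = arccos|n̂_z| ≈ 48.1°.

≈ 48°N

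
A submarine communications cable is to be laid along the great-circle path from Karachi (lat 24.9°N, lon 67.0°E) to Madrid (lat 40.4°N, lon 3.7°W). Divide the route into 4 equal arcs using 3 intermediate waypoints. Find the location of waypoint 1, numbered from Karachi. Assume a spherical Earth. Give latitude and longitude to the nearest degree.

From cos δ = sin φ₁ sin φ₂ + cos φ₁ cos φ₂ cos Δλ, the central angle is δ ≈ 1.046 rad (59.9°).
Interpolate at f = 1/4 with slerp weights a = sin((1−f)δ)/sin δ ≈ 0.816, b = sin(fδ)/sin δ ≈ 0.299.
p = a·p₁ + b·p₂ ≈ (0.516, 0.667, 0.537); φ = arcsin(p_z) ≈ 32.50°, λ = atan2(p_y, p_x) ≈ 52.25°.

≈ lat 32°N, lon 52°E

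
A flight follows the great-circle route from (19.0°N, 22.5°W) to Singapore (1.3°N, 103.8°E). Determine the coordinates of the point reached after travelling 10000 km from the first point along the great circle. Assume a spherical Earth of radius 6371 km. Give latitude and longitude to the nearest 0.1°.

≈ (14.1°N, 72.4°E)

Write both endpoints as unit vectors p₁, p₂ with components (cos φ cos λ, cos φ sin λ, sin φ).
The central angle between the endpoints is δ = arccos(p₁·p₂) ≈ 2.156 rad (123.5°). The total great-circle distance is δ·R ≈ 2.156 × 6371 ≈ 13735 km, so the target fraction is f = 10000/13735 ≈ 0.728.
Interpolate at f ≈ 0.728 with slerp weights a = sin((1−f)δ)/sin δ ≈ 0.664, b = sin(fδ)/sin δ ≈ 1.199.
p = a·p₁ + b·p₂ ≈ (0.294, 0.924, 0.243); φ = arcsin(p_z) ≈ 14.08°, λ = atan2(p_y, p_x) ≈ 72.38°.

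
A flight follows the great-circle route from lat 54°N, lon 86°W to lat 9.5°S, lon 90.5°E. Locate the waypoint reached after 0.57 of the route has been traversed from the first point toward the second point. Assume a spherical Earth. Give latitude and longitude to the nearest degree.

≈ lat 49°N, lon 87°E

Convert each endpoint to a unit vector on the sphere (x = cos φ cos λ, y = cos φ sin λ, z = sin φ).
The central angle between the endpoints is δ = arccos(p₁·p₂) ≈ 2.363 rad (135.4°).
Interpolate at f = 0.57 with slerp weights a = sin((1−f)δ)/sin δ ≈ 1.211, b = sin(fδ)/sin δ ≈ 1.389.
p = a·p₁ + b·p₂ ≈ (0.038, 0.660, 0.750); φ = arcsin(p_z) ≈ 48.63°, λ = atan2(p_y, p_x) ≈ 86.73°.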